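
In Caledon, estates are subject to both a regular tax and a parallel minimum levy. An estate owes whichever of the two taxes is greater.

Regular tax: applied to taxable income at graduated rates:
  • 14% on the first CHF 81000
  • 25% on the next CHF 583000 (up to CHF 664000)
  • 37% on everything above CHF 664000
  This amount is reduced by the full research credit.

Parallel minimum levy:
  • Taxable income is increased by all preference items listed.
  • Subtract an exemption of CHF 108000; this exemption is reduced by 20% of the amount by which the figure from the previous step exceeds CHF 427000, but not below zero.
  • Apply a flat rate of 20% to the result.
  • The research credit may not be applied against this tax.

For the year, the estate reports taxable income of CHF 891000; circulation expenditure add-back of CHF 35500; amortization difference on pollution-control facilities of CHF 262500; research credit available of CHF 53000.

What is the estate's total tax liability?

CHF 237800

Parallel minimum levy:
  Adjusted income: CHF 891000 + CHF 35500 + CHF 262500 = CHF 1189000
  Exemption: 20% × (CHF 1189000 − CHF 427000) = CHF 152400 ≥ CHF 108000, so the exemption is fully phased out
  Base: CHF 1189000 − CHF 0 = CHF 1189000
  CHF 1189000 × 20% = CHF 237800

Regular tax:
  CHF 81000 × 14% = CHF 11340
  CHF 583000 × 25% = CHF 145750
  CHF 227000 × 37% = CHF 83990
  → CHF 241080
  Less research credit CHF 53000 → CHF 188080

CHF 237800 > CHF 188080, so the parallel minimum levy is the binding amount.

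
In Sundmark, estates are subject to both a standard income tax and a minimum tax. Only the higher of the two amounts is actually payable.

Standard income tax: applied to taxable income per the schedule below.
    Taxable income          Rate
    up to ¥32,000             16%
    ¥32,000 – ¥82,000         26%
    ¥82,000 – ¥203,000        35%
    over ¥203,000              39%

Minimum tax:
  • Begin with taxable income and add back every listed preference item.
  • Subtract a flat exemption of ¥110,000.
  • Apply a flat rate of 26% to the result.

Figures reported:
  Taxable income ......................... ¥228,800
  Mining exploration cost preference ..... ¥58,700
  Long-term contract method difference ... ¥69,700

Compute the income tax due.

¥70,532

Minimum tax:
  Adjusted income: ¥228,800 + ¥58,700 + ¥69,700 = ¥357,200
  Less exemption ¥110,000 → base ¥247,200
  ¥247,200 × 26% = ¥64,272

Standard income tax:
  ¥32,000 × 16% = ¥5,120
  ¥50,000 × 26% = ¥13,000
  ¥121,000 × 35% = ¥42,350
  ¥25,800 × 39% = ¥10,062
  → ¥70,532

¥70,532 > ¥64,272, so the standard income tax governs.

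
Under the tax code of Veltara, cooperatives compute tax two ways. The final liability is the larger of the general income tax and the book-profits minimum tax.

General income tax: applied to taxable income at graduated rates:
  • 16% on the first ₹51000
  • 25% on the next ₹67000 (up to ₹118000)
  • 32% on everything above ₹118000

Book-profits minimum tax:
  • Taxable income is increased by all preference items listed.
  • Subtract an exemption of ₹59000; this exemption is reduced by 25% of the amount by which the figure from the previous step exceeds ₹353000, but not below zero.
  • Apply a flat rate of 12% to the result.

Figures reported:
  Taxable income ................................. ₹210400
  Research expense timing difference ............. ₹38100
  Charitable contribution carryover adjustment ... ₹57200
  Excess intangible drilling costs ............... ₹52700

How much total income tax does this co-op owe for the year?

₹54478

General income tax:
  ₹51000 × 16% = ₹8160
  ₹67000 × 25% = ₹16750
  ₹92400 × 32% = ₹29568
  → ₹54478

Book-profits minimum tax:
  Adjusted income: ₹210400 + ₹38100 + ₹57200 + ₹52700 = ₹358400
  Exemption: ₹59000 − 25% × (₹358400 − ₹353000) = ₹59000 − ₹1350 = ₹57650
  Base: ₹358400 − ₹57650 = ₹300750
  ₹300750 × 12% = ₹36090

₹54478 > ₹36090, so the general income tax governs.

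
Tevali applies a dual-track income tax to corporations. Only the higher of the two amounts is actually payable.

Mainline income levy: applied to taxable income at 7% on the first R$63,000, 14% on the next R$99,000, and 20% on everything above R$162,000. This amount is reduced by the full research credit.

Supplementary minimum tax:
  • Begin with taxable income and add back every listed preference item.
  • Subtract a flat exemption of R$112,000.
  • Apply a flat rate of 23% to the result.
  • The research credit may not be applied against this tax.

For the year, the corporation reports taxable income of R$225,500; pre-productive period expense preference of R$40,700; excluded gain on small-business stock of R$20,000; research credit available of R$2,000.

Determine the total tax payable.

R$40,066

Supplementary minimum tax:
  Adjusted income: R$225,500 + R$40,700 + R$20,000 = R$286,200
  Less exemption R$112,000 → base R$174,200
  R$174,200 × 23% = R$40,066

Mainline income levy:
  R$63,000 × 7% = R$4,410
  R$99,000 × 14% = R$13,860
  R$63,500 × 20% = R$12,700
  → R$30,970
  Less research credit R$2,000 → R$28,970

R$40,066 > R$28,970, so the supplementary minimum tax is the binding amount.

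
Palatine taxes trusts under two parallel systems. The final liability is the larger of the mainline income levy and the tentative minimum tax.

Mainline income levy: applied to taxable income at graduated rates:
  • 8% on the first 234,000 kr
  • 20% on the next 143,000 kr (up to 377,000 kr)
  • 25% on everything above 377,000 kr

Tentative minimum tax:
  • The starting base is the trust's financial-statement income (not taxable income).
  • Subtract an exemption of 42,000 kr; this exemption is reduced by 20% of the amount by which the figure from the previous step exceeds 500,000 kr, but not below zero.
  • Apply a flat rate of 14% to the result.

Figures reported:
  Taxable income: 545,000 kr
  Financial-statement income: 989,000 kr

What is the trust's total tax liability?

138,460 kr

Tentative minimum tax:
  Base (financial-statement income): 989,000 kr
  Exemption: 20% × (989,000 kr − 500,000 kr) = 97,800 kr ≥ 42,000 kr, so the exemption is fully phased out
  Base: 989,000 kr − 0 kr = 989,000 kr
  989,000 kr × 14% = 138,460 kr

Mainline income levy:
  234,000 kr × 8% = 18,720 kr
  143,000 kr × 20% = 28,600 kr
  168,000 kr × 25% = 42,000 kr
  → 89,320 kr

138,460 kr > 89,320 kr, so the tentative minimum tax is the binding amount.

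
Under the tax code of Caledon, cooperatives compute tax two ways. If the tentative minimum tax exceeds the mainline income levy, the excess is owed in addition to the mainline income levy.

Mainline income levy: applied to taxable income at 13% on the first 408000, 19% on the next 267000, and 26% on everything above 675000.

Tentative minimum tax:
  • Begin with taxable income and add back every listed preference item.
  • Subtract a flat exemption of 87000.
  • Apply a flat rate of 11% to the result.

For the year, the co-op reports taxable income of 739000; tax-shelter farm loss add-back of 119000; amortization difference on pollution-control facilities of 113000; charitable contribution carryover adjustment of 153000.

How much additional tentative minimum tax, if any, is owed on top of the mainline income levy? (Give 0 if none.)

Mainline income levy:
  408000 × 13% = 53040
  267000 × 19% = 50730
  64000 × 26% = 16640
  → 120410

Tentative minimum tax:
  Adjusted income: 739000 + 119000 + 113000 + 153000 = 1124000
  Less exemption 87000 → base 1037000
  1037000 × 11% = 114070

114070 ≤ 120410, so no add-on is due.

0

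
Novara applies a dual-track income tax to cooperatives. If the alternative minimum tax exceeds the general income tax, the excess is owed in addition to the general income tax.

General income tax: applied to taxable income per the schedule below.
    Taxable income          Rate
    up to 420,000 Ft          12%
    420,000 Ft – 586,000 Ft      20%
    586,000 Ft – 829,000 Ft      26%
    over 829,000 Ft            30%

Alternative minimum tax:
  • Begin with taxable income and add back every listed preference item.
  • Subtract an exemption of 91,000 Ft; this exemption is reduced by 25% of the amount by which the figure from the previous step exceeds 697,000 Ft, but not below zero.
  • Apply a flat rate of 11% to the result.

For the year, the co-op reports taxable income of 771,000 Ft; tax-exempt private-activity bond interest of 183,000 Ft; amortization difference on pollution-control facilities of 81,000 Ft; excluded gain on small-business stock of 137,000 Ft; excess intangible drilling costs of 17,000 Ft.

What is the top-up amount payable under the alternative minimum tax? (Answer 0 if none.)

Alternative minimum tax:
  Adjusted income: 771,000 Ft + 183,000 Ft + 81,000 Ft + 137,000 Ft + 17,000 Ft = 1,189,000 Ft
  Exemption: 25% × (1,189,000 Ft − 697,000 Ft) = 123,000 Ft ≥ 91,000 Ft, so the exemption is fully phased out
  Base: 1,189,000 Ft − 0 Ft = 1,189,000 Ft
  1,189,000 Ft × 11% = 130,790 Ft

General income tax:
  420,000 Ft × 12% = 50,400 Ft
  166,000 Ft × 20% = 33,200 Ft
  185,000 Ft × 26% = 48,100 Ft
  → 131,700 Ft

130,790 Ft ≤ 131,700 Ft, so no add-on is due.

0 Ft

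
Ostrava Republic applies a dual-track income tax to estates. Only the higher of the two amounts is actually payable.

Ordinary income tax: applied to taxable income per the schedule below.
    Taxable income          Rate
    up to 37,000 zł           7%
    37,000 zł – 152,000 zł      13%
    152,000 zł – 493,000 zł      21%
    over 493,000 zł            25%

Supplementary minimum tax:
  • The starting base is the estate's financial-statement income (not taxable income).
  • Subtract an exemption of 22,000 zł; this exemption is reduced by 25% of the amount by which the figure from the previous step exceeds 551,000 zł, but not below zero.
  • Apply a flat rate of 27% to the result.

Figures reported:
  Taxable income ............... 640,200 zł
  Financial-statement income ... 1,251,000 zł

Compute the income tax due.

Supplementary minimum tax:
  Base (financial-statement income): 1,251,000 zł
  Exemption: 25% × (1,251,000 zł − 551,000 zł) = 175,000 zł ≥ 22,000 zł, so the exemption is fully phased out
  Base: 1,251,000 zł − 0 zł = 1,251,000 zł
  1,251,000 zł × 27% = 337,770 zł

Ordinary income tax:
  37,000 zł × 7% = 2,590 zł
  115,000 zł × 13% = 14,950 zł
  341,000 zł × 21% = 71,610 zł
  147,200 zł × 25% = 36,800 zł
  → 125,950 zł

337,770 zł > 125,950 zł, so the supplementary minimum tax is the binding amount.

337,770 zł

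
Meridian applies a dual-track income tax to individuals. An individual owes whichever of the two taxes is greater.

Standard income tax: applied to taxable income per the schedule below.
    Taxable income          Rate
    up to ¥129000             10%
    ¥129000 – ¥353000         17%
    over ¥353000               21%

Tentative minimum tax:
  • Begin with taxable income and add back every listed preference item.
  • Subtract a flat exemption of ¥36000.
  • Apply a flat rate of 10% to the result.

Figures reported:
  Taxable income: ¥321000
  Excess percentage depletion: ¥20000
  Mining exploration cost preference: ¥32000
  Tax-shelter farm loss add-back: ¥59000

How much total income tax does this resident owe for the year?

¥45540

Tentative minimum tax:
  Adjusted income: ¥321000 + ¥20000 + ¥32000 + ¥59000 = ¥432000
  Less exemption ¥36000 → base ¥396000
  ¥396000 × 10% = ¥39600

Standard income tax:
  ¥129000 × 10% = ¥12900
  ¥192000 × 17% = ¥32640
  → ¥45540

¥45540 > ¥39600, so the standard income tax governs.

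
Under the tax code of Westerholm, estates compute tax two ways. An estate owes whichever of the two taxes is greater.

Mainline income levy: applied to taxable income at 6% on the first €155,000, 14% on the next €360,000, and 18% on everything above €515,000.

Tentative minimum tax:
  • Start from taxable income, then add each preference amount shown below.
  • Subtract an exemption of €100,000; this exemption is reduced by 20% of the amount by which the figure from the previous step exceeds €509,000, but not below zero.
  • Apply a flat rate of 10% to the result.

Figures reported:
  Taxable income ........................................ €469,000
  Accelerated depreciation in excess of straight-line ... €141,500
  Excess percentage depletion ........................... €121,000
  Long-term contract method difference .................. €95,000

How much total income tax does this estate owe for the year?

Tentative minimum tax:
  Adjusted income: €469,000 + €141,500 + €121,000 + €95,000 = €826,500
  Exemption: €100,000 − 20% × (€826,500 − €509,000) = €100,000 − €63,500 = €36,500
  Base: €826,500 − €36,500 = €790,000
  €790,000 × 10% = €79,000

Mainline income levy:
  €155,000 × 6% = €9,300
  €314,000 × 14% = €43,960
  → €53,260

€79,000 > €53,260, so the tentative minimum tax is the binding amount.

€79,000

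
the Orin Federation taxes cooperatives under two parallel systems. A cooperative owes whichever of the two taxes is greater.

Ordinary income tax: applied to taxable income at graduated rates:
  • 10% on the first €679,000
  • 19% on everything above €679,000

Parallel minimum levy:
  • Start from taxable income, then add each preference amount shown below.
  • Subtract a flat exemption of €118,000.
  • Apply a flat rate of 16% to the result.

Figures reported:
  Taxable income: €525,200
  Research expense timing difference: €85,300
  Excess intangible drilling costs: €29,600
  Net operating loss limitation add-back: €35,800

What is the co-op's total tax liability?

Ordinary income tax:
  €525,200 × 10% = €52,520

Parallel minimum levy:
  Adjusted income: €525,200 + €85,300 + €29,600 + €35,800 = €675,900
  Less exemption €118,000 → base €557,900
  €557,900 × 16% = €89,264

€89,264 > €52,520, so the parallel minimum levy is the binding amount.

€89,264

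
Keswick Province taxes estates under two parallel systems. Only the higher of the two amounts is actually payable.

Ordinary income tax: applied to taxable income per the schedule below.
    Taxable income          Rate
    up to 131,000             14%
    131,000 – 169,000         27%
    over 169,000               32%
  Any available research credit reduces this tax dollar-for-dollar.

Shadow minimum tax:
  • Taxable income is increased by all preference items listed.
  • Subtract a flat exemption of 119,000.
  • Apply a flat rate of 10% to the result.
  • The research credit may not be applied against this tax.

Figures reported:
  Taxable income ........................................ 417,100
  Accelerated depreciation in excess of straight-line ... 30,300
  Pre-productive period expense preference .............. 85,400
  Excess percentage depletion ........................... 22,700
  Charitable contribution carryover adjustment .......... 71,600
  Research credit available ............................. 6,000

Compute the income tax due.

101,992

Shadow minimum tax:
  Adjusted income: 417,100 + 30,300 + 85,400 + 22,700 + 71,600 = 627,100
  Less exemption 119,000 → base 508,100
  508,100 × 10% = 50,810

Ordinary income tax:
  131,000 × 14% = 18,340
  38,000 × 27% = 10,260
  248,100 × 32% = 79,392
  → 107,992
  Less research credit 6,000 → 101,992

101,992 > 50,810, so the ordinary income tax governs.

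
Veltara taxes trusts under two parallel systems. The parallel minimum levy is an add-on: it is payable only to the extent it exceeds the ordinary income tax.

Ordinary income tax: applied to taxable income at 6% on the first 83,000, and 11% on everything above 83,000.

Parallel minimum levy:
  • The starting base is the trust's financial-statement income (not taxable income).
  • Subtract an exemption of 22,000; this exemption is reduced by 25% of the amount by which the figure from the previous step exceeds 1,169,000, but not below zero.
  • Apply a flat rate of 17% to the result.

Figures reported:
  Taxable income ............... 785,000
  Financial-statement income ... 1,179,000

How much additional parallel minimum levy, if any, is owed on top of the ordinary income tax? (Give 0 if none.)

Ordinary income tax:
  83,000 × 6% = 4,980
  702,000 × 11% = 77,220
  → 82,200

Parallel minimum levy:
  Base (financial-statement income): 1,179,000
  Exemption: 22,000 − 25% × (1,179,000 − 1,169,000) = 22,000 − 2,500 = 19,500
  Base: 1,179,000 − 19,500 = 1,159,500
  1,159,500 × 17% = 197,115

Excess of parallel minimum levy over ordinary income tax: 197,115 − 82,200 = 114,915.

114,915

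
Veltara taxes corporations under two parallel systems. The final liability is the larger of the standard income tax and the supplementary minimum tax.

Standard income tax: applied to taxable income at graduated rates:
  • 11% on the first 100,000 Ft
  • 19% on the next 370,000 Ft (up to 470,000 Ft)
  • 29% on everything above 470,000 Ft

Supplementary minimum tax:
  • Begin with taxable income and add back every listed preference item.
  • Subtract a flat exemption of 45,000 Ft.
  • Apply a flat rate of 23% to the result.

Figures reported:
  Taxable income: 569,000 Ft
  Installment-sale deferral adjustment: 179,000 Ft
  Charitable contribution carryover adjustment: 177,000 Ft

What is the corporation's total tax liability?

202,400 Ft

Standard income tax:
  100,000 Ft × 11% = 11,000 Ft
  370,000 Ft × 19% = 70,300 Ft
  99,000 Ft × 29% = 28,710 Ft
  → 110,010 Ft

Supplementary minimum tax:
  Adjusted income: 569,000 Ft + 179,000 Ft + 177,000 Ft = 925,000 Ft
  Less exemption 45,000 Ft → base 880,000 Ft
  880,000 Ft × 23% = 202,400 Ft

202,400 Ft > 110,010 Ft, so the supplementary minimum tax is the binding amount.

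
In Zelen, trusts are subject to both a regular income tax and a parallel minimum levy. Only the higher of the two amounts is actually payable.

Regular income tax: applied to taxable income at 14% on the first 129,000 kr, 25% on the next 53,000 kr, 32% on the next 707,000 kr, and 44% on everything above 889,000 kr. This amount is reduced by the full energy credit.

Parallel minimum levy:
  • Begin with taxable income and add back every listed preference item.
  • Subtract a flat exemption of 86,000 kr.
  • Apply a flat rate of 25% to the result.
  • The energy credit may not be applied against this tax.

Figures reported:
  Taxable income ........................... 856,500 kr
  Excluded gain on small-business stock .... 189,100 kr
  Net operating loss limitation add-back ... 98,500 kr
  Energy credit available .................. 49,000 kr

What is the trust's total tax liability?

264,525 kr

Regular income tax:
  129,000 kr × 14% = 18,060 kr
  53,000 kr × 25% = 13,250 kr
  674,500 kr × 32% = 215,840 kr
  → 247,150 kr
  Less energy credit 49,000 kr → 198,150 kr

Parallel minimum levy:
  Adjusted income: 856,500 kr + 189,100 kr + 98,500 kr = 1,144,100 kr
  Less exemption 86,000 kr → base 1,058,100 kr
  1,058,100 kr × 25% = 264,525 kr

264,525 kr > 198,150 kr, so the parallel minimum levy is the binding amount.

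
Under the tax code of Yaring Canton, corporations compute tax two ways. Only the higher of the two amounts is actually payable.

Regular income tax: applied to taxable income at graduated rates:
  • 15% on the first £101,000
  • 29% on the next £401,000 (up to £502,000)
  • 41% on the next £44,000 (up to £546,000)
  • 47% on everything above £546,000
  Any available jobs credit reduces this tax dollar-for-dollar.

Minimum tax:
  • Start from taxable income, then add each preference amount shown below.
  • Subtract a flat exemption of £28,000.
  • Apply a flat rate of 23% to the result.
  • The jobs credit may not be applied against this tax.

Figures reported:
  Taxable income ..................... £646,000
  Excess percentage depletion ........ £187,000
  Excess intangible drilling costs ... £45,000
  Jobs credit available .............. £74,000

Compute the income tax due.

Minimum tax:
  Adjusted income: £646,000 + £187,000 + £45,000 = £878,000
  Less exemption £28,000 → base £850,000
  £850,000 × 23% = £195,500

Regular income tax:
  £101,000 × 15% = £15,150
  £401,000 × 29% = £116,290
  £44,000 × 41% = £18,040
  £100,000 × 47% = £47,000
  → £196,480
  Less jobs credit £74,000 → £122,480

£195,500 > £122,480, so the minimum tax is the binding amount.

£195,500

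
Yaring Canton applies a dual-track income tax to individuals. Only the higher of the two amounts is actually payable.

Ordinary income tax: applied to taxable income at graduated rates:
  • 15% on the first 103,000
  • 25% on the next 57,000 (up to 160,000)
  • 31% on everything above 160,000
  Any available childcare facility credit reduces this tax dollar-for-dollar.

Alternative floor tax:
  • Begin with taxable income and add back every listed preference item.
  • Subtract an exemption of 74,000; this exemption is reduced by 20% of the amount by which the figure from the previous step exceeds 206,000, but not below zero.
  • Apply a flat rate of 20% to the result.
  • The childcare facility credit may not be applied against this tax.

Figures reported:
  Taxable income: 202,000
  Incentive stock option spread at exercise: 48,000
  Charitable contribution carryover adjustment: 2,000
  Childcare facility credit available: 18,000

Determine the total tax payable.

Ordinary income tax:
  103,000 × 15% = 15,450
  57,000 × 25% = 14,250
  42,000 × 31% = 13,020
  → 42,720
  Less childcare facility credit 18,000 → 24,720

Alternative floor tax:
  Adjusted income: 202,000 + 48,000 + 2,000 = 252,000
  Exemption: 74,000 − 20% × (252,000 − 206,000) = 74,000 − 9,200 = 64,800
  Base: 252,000 − 64,800 = 187,200
  187,200 × 20% = 37,440

37,440 > 24,720, so the alternative floor tax is the binding amount.

37,440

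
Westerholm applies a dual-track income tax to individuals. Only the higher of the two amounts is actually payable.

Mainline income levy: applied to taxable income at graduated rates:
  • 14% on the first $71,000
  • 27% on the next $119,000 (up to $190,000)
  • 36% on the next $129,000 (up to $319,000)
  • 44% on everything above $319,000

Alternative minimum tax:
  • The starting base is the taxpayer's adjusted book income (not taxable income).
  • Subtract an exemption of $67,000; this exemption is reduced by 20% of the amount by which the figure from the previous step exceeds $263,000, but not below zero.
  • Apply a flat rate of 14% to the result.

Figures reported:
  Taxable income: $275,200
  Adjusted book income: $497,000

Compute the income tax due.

Alternative minimum tax:
  Base (adjusted book income): $497,000
  Exemption: $67,000 − 20% × ($497,000 − $263,000) = $67,000 − $46,800 = $20,200
  Base: $497,000 − $20,200 = $476,800
  $476,800 × 14% = $66,752

Mainline income levy:
  $71,000 × 14% = $9,940
  $119,000 × 27% = $32,130
  $85,200 × 36% = $30,672
  → $72,742

$72,742 > $66,752, so the mainline income levy governs.

$72,742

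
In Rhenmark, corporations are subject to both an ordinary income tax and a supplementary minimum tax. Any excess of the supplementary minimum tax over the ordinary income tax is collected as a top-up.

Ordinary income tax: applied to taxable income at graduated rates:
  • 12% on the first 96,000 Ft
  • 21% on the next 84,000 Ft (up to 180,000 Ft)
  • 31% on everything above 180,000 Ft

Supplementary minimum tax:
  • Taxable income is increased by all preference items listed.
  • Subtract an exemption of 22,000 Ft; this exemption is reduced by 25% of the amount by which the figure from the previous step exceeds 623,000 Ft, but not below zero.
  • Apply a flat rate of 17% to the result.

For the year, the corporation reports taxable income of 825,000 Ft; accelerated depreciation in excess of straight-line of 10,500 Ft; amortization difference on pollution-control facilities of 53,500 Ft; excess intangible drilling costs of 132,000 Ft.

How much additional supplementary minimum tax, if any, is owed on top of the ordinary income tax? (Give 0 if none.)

Supplementary minimum tax:
  Adjusted income: 825,000 Ft + 10,500 Ft + 53,500 Ft + 132,000 Ft = 1,021,000 Ft
  Exemption: 25% × (1,021,000 Ft − 623,000 Ft) = 99,500 Ft ≥ 22,000 Ft, so the exemption is fully phased out
  Base: 1,021,000 Ft − 0 Ft = 1,021,000 Ft
  1,021,000 Ft × 17% = 173,570 Ft

Ordinary income tax:
  96,000 Ft × 12% = 11,520 Ft
  84,000 Ft × 21% = 17,640 Ft
  645,000 Ft × 31% = 199,950 Ft
  → 229,110 Ft

173,570 Ft ≤ 229,110 Ft, so no add-on is due.

0 Ft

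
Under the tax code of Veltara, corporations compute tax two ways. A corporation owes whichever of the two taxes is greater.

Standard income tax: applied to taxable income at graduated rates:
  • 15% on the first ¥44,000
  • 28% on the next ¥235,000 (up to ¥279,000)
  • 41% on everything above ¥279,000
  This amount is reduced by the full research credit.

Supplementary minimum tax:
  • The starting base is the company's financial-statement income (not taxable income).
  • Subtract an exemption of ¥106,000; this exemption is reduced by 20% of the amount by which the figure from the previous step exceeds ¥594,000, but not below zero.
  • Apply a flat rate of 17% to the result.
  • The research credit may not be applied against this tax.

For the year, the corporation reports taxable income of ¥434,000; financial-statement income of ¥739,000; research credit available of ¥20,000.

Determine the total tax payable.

Standard income tax:
  ¥44,000 × 15% = ¥6,600
  ¥235,000 × 28% = ¥65,800
  ¥155,000 × 41% = ¥63,550
  → ¥135,950
  Less research credit ¥20,000 → ¥115,950

Supplementary minimum tax:
  Base (financial-statement income): ¥739,000
  Exemption: ¥106,000 − 20% × (¥739,000 − ¥594,000) = ¥106,000 − ¥29,000 = ¥77,000
  Base: ¥739,000 − ¥77,000 = ¥662,000
  ¥662,000 × 17% = ¥112,540

¥115,950 > ¥112,540, so the standard income tax governs.

¥115,950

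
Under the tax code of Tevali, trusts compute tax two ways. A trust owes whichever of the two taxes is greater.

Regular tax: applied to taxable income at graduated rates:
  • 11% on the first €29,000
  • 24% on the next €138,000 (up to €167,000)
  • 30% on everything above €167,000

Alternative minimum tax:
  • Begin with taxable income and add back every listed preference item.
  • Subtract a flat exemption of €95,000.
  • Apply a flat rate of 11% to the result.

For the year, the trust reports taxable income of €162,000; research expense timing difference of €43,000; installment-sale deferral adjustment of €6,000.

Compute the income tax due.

€35,110

Alternative minimum tax:
  Adjusted income: €162,000 + €43,000 + €6,000 = €211,000
  Less exemption €95,000 → base €116,000
  €116,000 × 11% = €12,760

Regular tax:
  €29,000 × 11% = €3,190
  €133,000 × 24% = €31,920
  → €35,110

€35,110 > €12,760, so the regular tax governs.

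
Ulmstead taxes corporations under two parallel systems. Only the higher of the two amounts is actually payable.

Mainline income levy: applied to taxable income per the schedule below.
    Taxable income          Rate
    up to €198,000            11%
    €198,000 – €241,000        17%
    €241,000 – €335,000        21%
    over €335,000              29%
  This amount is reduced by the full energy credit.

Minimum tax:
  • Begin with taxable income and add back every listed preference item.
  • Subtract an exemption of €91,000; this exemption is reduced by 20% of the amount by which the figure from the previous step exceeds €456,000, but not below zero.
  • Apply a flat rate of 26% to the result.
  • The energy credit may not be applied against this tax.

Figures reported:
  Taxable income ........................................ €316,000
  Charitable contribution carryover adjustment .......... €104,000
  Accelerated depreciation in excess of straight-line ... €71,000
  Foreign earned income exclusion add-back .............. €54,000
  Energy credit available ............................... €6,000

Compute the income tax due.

Minimum tax:
  Adjusted income: €316,000 + €104,000 + €71,000 + €54,000 = €545,000
  Exemption: €91,000 − 20% × (€545,000 − €456,000) = €91,000 − €17,800 = €73,200
  Base: €545,000 − €73,200 = €471,800
  €471,800 × 26% = €122,668

Mainline income levy:
  €198,000 × 11% = €21,780
  €43,000 × 17% = €7,310
  €75,000 × 21% = €15,750
  → €44,840
  Less energy credit €6,000 → €38,840

€122,668 > €38,840, so the minimum tax is the binding amount.

€122,668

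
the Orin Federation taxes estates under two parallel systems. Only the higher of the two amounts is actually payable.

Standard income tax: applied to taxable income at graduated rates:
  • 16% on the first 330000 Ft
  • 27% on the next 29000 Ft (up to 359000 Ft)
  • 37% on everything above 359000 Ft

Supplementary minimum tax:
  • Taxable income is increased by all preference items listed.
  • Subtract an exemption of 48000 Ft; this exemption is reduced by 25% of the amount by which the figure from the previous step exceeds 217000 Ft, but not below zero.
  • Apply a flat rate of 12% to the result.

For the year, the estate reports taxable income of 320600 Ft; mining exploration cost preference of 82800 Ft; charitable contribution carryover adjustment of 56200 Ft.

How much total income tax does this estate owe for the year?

Supplementary minimum tax:
  Adjusted income: 320600 Ft + 82800 Ft + 56200 Ft = 459600 Ft
  Exemption: 25% × (459600 Ft − 217000 Ft) = 60650 Ft ≥ 48000 Ft, so the exemption is fully phased out
  Base: 459600 Ft − 0 Ft = 459600 Ft
  459600 Ft × 12% = 55152 Ft

Standard income tax:
  320600 Ft × 16% = 51296 Ft

55152 Ft > 51296 Ft, so the supplementary minimum tax is the binding amount.

55152 Ft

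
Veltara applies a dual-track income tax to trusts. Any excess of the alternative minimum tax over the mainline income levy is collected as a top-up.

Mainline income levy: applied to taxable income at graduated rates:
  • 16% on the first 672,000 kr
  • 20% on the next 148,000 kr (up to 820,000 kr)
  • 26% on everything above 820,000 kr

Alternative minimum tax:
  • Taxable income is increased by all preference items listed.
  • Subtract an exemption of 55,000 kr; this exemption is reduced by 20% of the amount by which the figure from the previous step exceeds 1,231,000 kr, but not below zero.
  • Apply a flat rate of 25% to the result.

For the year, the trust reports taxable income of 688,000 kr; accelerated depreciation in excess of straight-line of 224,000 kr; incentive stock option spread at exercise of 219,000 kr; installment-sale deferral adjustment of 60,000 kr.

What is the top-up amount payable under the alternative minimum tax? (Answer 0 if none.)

173,280 kr

Alternative minimum tax:
  Adjusted income: 688,000 kr + 224,000 kr + 219,000 kr + 60,000 kr = 1,191,000 kr
  Exemption: 1,191,000 kr ≤ 1,231,000 kr, so full 55,000 kr applies
  Base: 1,191,000 kr − 55,000 kr = 1,136,000 kr
  1,136,000 kr × 25% = 284,000 kr

Mainline income levy:
  672,000 kr × 16% = 107,520 kr
  16,000 kr × 20% = 3,200 kr
  → 110,720 kr

Excess of alternative minimum tax over mainline income levy: 284,000 kr − 110,720 kr = 173,280 kr.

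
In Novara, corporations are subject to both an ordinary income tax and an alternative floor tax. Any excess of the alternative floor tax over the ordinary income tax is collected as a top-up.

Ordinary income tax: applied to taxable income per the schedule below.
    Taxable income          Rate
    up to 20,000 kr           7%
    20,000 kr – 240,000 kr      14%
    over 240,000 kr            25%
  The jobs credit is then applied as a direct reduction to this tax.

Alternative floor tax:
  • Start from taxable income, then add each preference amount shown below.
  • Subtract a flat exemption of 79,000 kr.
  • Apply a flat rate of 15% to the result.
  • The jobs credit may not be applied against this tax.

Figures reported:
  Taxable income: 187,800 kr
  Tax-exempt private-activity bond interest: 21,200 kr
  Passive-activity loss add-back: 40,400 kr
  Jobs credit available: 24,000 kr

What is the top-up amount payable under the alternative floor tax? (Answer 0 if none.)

24,668 kr

Ordinary income tax:
  20,000 kr × 7% = 1,400 kr
  167,800 kr × 14% = 23,492 kr
  → 24,892 kr
  Less jobs credit 24,000 kr → 892 kr

Alternative floor tax:
  Adjusted income: 187,800 kr + 21,200 kr + 40,400 kr = 249,400 kr
  Less exemption 79,000 kr → base 170,400 kr
  170,400 kr × 15% = 25,560 kr

Excess of alternative floor tax over ordinary income tax: 25,560 kr − 892 kr = 24,668 kr.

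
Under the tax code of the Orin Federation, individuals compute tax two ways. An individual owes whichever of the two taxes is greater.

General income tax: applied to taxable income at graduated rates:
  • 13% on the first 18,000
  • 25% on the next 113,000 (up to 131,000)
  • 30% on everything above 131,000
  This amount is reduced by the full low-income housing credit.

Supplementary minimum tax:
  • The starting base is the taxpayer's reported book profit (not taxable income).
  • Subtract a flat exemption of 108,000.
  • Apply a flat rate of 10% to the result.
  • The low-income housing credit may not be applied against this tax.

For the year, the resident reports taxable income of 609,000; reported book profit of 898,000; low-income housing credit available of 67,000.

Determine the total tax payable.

Supplementary minimum tax:
  Base (reported book profit): 898,000
  Less exemption 108,000 → base 790,000
  790,000 × 10% = 79,000

General income tax:
  18,000 × 13% = 2,340
  113,000 × 25% = 28,250
  478,000 × 30% = 143,400
  → 173,990
  Less low-income housing credit 67,000 → 106,990

106,990 > 79,000, so the general income tax governs.

106,990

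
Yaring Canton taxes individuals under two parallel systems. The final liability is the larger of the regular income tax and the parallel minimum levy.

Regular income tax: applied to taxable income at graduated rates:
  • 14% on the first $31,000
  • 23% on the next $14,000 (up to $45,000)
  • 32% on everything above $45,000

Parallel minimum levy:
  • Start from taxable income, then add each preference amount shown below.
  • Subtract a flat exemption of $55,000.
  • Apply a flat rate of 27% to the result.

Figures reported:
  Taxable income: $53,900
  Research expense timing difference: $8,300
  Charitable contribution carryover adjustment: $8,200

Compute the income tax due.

$10,408

Parallel minimum levy:
  Adjusted income: $53,900 + $8,300 + $8,200 = $70,400
  Less exemption $55,000 → base $15,400
  $15,400 × 27% = $4,158

Regular income tax:
  $31,000 × 14% = $4,340
  $14,000 × 23% = $3,220
  $8,900 × 32% = $2,848
  → $10,408

$10,408 > $4,158, so the regular income tax governs.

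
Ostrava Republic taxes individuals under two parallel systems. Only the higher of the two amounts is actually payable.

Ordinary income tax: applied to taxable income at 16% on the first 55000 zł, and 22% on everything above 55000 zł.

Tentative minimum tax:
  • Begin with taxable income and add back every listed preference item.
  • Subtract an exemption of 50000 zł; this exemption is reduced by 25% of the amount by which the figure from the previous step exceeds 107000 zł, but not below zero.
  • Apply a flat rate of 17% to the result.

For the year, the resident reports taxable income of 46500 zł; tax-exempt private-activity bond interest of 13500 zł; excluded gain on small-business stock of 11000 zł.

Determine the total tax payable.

7440 zł

Tentative minimum tax:
  Adjusted income: 46500 zł + 13500 zł + 11000 zł = 71000 zł
  Exemption: 71000 zł ≤ 107000 zł, so full 50000 zł applies
  Base: 71000 zł − 50000 zł = 21000 zł
  21000 zł × 17% = 3570 zł

Ordinary income tax:
  46500 zł × 16% = 7440 zł

7440 zł > 3570 zł, so the ordinary income tax governs.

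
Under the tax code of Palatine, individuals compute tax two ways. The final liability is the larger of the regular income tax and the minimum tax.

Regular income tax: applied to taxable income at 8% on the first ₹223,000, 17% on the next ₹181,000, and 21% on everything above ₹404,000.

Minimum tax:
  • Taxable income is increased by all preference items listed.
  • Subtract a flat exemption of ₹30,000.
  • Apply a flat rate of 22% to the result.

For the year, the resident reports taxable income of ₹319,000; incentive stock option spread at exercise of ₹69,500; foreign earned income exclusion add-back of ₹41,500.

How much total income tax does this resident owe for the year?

₹88,000

Minimum tax:
  Adjusted income: ₹319,000 + ₹69,500 + ₹41,500 = ₹430,000
  Less exemption ₹30,000 → base ₹400,000
  ₹400,000 × 22% = ₹88,000

Regular income tax:
  ₹223,000 × 8% = ₹17,840
  ₹96,000 × 17% = ₹16,320
  → ₹34,160

₹88,000 > ₹34,160, so the minimum tax is the binding amount.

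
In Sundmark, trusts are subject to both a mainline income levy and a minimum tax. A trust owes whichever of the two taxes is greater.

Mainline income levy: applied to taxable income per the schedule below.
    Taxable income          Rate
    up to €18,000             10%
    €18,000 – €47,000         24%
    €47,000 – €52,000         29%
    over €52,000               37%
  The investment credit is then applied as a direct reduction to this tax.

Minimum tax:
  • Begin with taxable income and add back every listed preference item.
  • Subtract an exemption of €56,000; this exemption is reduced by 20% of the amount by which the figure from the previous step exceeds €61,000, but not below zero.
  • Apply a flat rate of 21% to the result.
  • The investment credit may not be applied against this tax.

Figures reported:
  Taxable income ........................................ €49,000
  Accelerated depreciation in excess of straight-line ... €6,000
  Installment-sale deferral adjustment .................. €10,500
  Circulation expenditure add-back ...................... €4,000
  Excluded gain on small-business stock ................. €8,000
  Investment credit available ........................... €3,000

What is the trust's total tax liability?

€6,340

Mainline income levy:
  €18,000 × 10% = €1,800
  €29,000 × 24% = €6,960
  €2,000 × 29% = €580
  → €9,340
  Less investment credit €3,000 → €6,340

Minimum tax:
  Adjusted income: €49,000 + €6,000 + €10,500 + €4,000 + €8,000 = €77,500
  Exemption: €56,000 − 20% × (€77,500 − €61,000) = €56,000 − €3,300 = €52,700
  Base: €77,500 − €52,700 = €24,800
  €24,800 × 21% = €5,208

€6,340 > €5,208, so the mainline income levy governs.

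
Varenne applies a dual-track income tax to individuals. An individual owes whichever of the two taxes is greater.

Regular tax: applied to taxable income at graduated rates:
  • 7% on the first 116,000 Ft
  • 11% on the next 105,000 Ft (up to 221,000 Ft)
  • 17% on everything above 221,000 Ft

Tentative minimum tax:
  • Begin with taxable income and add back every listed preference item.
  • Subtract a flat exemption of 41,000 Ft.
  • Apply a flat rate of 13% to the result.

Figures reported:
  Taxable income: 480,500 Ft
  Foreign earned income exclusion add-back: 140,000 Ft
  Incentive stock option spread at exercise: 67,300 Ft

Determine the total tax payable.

84,084 Ft

Tentative minimum tax:
  Adjusted income: 480,500 Ft + 140,000 Ft + 67,300 Ft = 687,800 Ft
  Less exemption 41,000 Ft → base 646,800 Ft
  646,800 Ft × 13% = 84,084 Ft

Regular tax:
  116,000 Ft × 7% = 8,120 Ft
  105,000 Ft × 11% = 11,550 Ft
  259,500 Ft × 17% = 44,115 Ft
  → 63,785 Ft

84,084 Ft > 63,785 Ft, so the tentative minimum tax is the binding amount.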